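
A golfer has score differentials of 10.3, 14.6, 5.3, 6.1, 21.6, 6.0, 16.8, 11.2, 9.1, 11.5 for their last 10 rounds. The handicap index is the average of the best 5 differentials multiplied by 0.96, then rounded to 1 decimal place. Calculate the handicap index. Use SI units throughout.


All differentials: 10.3, 14.6, 5.3, 6.1, 21.6, 6.0, 16.8, 11.2, 9.1, 11.5
Sorted: 5.3, 6.0, 6.1, 9.1, 10.3, 11.2, 11.5, 14.6, 16.8, 21.6
Best 5: 5.3, 6.0, 6.1, 9.1, 10.3
Average of best = 36.8 / 5 = 7.36
Raw index = 7.36 * 0.96 = 7.0656
Handicap index = round(7.0656, 1) = 7.1

7.1


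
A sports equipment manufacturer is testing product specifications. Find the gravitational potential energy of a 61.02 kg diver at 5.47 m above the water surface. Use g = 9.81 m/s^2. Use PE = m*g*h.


PE = m * g * h
PE = 61.02 * 9.81 * 5.47
PE = 598.6062 * 5.47 = 3274.3759 J

3274.3759 J


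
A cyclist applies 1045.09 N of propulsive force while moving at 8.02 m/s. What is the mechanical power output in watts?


P = F * v
P = 1045.09 * 8.02
P = 8381.6218 W

8381.6218 W


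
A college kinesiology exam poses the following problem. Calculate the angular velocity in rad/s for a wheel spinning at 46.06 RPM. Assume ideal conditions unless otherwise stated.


omega = RPM * 2 * pi / 60
omega = 46.06 * 2 * 3.14159 / 60
omega = 289.4035 / 60 = 4.8234 rad/s

4.8234 rad/s


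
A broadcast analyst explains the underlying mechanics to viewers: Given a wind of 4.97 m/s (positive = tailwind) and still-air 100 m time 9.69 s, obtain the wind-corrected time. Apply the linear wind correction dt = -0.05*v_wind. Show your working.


dt = -0.05 * v_wind = -0.05 * 4.97 = -0.2485 s
t_corrected = t_still + dt = 9.69 + (-0.2485)
t_corrected = 9.4415 s

9.4415 s


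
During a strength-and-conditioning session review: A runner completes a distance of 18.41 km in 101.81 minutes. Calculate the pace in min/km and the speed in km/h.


Pace = time / distance = 101.81 min / 18.41 km = 5.5301 min/km
Speed = distance / time_in_hours = 18.41 / 1.6968 hr
Speed = 10.8496 km/h

5.5301 min/km, 10.8496 km/h


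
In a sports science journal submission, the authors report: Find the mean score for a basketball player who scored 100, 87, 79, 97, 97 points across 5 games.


Average = sum / n
Sum = 460
Average = 460 / 5 = 92

92


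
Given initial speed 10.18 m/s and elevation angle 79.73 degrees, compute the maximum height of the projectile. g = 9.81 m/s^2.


H = (v*sin(theta))^2 / (2*g)
vy = v*sin(theta) = 10.18 * sin(79.73 deg) = 10.0169 m/s
H = vy^2 / (2*g) = 100.3383 / (2*9.81)
H = 100.3383 / 19.62 = 5.1141 m

5.1141 m


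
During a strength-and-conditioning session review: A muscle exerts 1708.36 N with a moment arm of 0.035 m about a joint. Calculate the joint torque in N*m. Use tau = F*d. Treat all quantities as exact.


tau = F * d
tau = 1708.36 * 0.035
tau = 59.7926 N*m

59.7926 N*m


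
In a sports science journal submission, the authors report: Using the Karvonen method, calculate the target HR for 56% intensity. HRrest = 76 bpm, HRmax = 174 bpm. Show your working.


Target = HRrest + pct*(HRmax - HRrest)
Heart rate reserve = HRmax - HRrest = 174 - 76 = 98 bpm
Fraction = 56% = 0.56
Target = 76 + 0.56 * 98
Target = 76 + 54.88 = 130.88 bpm

130.88 bpm


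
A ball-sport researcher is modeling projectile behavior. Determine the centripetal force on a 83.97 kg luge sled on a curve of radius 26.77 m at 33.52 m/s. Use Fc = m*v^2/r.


Fc = m * v^2 / r
v^2 = 33.52^2 = 1123.5904
Fc = 83.97 * 1123.5904 / 26.77
Fc = 94347.8859 / 26.77 = 3524.3887 N

3524.3887 N


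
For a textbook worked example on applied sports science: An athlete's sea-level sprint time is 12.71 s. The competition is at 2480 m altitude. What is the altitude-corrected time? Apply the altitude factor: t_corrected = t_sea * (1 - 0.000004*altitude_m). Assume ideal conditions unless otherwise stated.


Correction factor = 1 - 0.000004 * 2480 = 0.99008
t_corrected = t_sea * factor = 12.71 * 0.99008
t_corrected = 12.5839 s

12.5839 s


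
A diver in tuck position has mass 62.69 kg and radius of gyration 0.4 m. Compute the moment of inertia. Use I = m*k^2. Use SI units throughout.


I = m * k^2
I = 62.69 * 0.4^2
I = 62.69 * 0.16 = 10.0304 kg*m^2

10.0304 kg*m^2


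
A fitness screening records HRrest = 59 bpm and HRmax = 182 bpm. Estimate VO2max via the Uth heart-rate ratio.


VO2max = 15.3 * HRmax / HRrest
VO2max = 15.3 * 182 / 59
VO2max = 2784.6 / 59 = 47.1966 mL/kg/min

47.1966 mL/kg/min


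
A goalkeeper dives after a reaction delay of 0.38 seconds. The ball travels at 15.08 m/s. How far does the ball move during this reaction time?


d = v * t
d = 15.08 * 0.38
d = 5.7304 m

5.7304 m


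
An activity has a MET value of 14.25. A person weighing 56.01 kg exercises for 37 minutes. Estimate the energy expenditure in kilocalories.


kcal = MET * mass * time_hr
Convert time: 37 min = 0.6167 hr
kcal = 14.25 * 56.01 * 0.6167
kcal = 492.1879 kcal

492.1879 kcal


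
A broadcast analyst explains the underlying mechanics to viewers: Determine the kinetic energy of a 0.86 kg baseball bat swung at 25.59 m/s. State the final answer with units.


KE = 0.5 * m * v^2
KE = 0.5 * 0.86 * 25.59^2
KE = 0.5 * 0.86 * 654.8481 = 281.5847 J

281.5847 J


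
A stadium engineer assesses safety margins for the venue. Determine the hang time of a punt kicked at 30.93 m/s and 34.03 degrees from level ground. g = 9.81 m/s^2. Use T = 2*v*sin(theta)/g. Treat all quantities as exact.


T = 2*v*sin(theta)/g
sin(theta) = sin(34.03 deg) = 0.5596
T = 2*30.93*0.5596 / 9.81
T = 34.6185 / 9.81 = 3.5289 s

3.5289 s


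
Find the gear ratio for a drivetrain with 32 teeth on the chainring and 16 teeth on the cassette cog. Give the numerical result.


GR = front_teeth / rear_teeth
GR = 32 / 16
GR = 2

2


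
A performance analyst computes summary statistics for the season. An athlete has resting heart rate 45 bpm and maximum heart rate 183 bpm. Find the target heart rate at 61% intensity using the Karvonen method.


Target = HRrest + pct*(HRmax - HRrest)
Heart rate reserve = HRmax - HRrest = 183 - 45 = 138 bpm
Fraction = 61% = 0.61
Target = 45 + 0.61 * 138
Target = 45 + 84.18 = 129.18 bpm

129.18 bpm


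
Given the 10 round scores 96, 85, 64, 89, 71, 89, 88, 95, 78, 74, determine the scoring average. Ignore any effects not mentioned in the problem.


Average = sum / n
Sum = 829
Average = 829 / 10 = 82.9

82.9


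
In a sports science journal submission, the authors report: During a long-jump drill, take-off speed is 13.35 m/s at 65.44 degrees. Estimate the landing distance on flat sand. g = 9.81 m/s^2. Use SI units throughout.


R = v^2 * sin(2*theta) / g
Convert angle to radians: theta = 65.44 deg = 1.1421 rad
sin(2*theta) = sin(2.2843) = 0.7561
R = 13.35^2 * 0.7561 / 9.81
R = 178.2225 * 0.7561 / 9.81 = 13.7361 m

13.7361 m


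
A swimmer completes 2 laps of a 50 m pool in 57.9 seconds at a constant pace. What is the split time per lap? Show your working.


Split time = total_time / n_laps = 57.9 / 2
Split time = 28.95 s per lap

28.95 s


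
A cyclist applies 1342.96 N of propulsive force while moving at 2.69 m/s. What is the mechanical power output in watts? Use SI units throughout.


P = F * v
P = 1342.96 * 2.69
P = 3612.5624 W

3612.5624 W


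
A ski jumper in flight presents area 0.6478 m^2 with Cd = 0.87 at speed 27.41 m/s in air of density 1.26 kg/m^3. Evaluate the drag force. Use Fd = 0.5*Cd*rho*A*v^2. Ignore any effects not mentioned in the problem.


Fd = 0.5 * Cd * rho * A * v^2
Fd = 0.5 * 0.87 * 1.26 * 0.6478 * 27.41^2
v^2 = 751.3081
Fd = 0.5 * 0.87 * 1.26 * 0.6478 * 751.3081 = 266.7588 N

266.7588 N


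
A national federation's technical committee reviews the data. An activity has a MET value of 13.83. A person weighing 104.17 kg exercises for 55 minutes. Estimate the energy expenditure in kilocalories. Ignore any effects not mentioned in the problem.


kcal = MET * mass * time_hr
Convert time: 55 min = 0.9167 hr
kcal = 13.83 * 104.17 * 0.9167
kcal = 1320.6152 kcal

1320.6152 kcal


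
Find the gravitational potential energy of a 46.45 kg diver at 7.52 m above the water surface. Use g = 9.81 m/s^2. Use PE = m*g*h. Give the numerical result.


PE = m * g * h
PE = 46.45 * 9.81 * 7.52
PE = 455.6745 * 7.52 = 3426.6722 J

3426.6722 J


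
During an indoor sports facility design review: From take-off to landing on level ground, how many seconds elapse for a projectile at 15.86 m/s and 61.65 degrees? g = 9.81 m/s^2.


T = 2*v*sin(theta)/g
sin(theta) = sin(61.65 deg) = 0.8801
T = 2*15.86*0.8801 / 9.81
T = 27.9156 / 9.81 = 2.8456 s

2.8456 s


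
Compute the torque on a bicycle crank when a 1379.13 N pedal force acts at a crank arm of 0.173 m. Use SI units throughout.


tau = F * d
tau = 1379.13 * 0.173
tau = 238.5895 N*m

238.5895 N*m


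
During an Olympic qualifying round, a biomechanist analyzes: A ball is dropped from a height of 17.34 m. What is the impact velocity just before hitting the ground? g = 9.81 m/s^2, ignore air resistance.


v = sqrt(2 * g * h)
v = sqrt(2 * 9.81 * 17.34)
v = sqrt(340.2108) = 18.4448 m/s

18.4448 m/s


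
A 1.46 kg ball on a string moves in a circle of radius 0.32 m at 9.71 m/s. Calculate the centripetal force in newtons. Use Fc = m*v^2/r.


Fc = m * v^2 / r
v^2 = 9.71^2 = 94.2841
Fc = 1.46 * 94.2841 / 0.32
Fc = 137.6548 / 0.32 = 430.1712 N

430.1712 N


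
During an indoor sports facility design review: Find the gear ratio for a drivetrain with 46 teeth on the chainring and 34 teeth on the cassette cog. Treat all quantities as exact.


GR = front_teeth / rear_teeth
GR = 46 / 34
GR = 1.3529

1.3529


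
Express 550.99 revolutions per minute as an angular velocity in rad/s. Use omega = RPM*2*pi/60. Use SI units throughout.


omega = RPM * 2 * pi / 60
omega = 550.99 * 2 * 3.14159 / 60
omega = 3461.9723 / 60 = 57.6995 rad/s

57.6995 rad/s


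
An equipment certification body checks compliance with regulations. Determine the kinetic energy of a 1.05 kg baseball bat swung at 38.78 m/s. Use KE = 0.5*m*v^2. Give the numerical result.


KE = 0.5 * m * v^2
KE = 0.5 * 1.05 * 38.78^2
KE = 0.5 * 1.05 * 1503.8884 = 789.5414 J

789.5414 J


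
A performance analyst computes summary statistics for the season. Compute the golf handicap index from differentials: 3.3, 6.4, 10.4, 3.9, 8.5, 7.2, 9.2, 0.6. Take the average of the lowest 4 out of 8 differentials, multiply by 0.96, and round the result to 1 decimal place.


All differentials: 3.3, 6.4, 10.4, 3.9, 8.5, 7.2, 9.2, 0.6
Sorted: 0.6, 3.3, 3.9, 6.4, 7.2, 8.5, 9.2, 10.4
Best 4: 0.6, 3.3, 3.9, 6.4
Average of best = 14.2 / 4 = 3.55
Raw index = 3.55 * 0.96 = 3.408
Handicap index = round(3.408, 1) = 3.4

3.4


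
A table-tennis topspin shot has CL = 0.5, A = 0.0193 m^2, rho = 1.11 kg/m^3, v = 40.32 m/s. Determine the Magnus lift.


FM = 0.5 * CL * rho * A * v^2
FM = 0.5 * 0.5 * 1.11 * 0.0193 * 40.32^2
v^2 = 1625.7024
FM = 0.5 * 0.5 * 1.11 * 0.0193 * 1625.7024 = 8.7069 N

8.7069 N


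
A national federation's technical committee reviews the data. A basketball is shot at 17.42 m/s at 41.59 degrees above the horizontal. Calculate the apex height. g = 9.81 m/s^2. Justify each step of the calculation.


H = (v*sin(theta))^2 / (2*g)
vy = v*sin(theta) = 17.42 * sin(41.59 deg) = 11.5633 m/s
H = vy^2 / (2*g) = 133.7104 / (2*9.81)
H = 133.7104 / 19.62 = 6.815 m

6.815 m


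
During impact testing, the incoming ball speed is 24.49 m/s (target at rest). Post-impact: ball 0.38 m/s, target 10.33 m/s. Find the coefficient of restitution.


e = (v2_after - v1_after) / (v1_before - v2_before)
Numerator = 10.33 - 0.38 = 9.95
Denominator = 24.49 - 0 = 24.49
e = 9.95 / 24.49 = 0.4063

0.4063


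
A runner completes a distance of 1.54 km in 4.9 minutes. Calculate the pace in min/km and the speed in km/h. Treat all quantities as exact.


Pace = time / distance = 4.9 min / 1.54 km = 3.1818 min/km
Speed = distance / time_in_hours = 1.54 / 0.0817 hr
Speed = 18.8571 km/h

3.1818 min/km, 18.8571 km/h


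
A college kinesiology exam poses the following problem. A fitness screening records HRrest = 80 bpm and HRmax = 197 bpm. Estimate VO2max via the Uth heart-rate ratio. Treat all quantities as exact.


VO2max = 15.3 * HRmax / HRrest
VO2max = 15.3 * 197 / 80
VO2max = 3014.1 / 80 = 37.6763 mL/kg/min

37.6763 mL/kg/min


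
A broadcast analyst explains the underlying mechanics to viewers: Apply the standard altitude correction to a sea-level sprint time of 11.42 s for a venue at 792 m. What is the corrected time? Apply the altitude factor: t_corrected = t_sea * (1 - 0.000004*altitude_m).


Correction factor = 1 - 0.000004 * 792 = 0.996832
t_corrected = t_sea * factor = 11.42 * 0.996832
t_corrected = 11.3838 s

11.3838 s


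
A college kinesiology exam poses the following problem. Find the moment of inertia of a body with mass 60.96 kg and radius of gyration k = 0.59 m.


I = m * k^2
I = 60.96 * 0.59^2
I = 60.96 * 0.3481 = 21.2202 kg*m^2

21.2202 kg*m^2


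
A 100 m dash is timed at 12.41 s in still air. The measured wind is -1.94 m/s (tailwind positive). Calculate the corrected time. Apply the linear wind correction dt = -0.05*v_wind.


dt = -0.05 * v_wind = -0.05 * -1.94 = 0.097 s
t_corrected = t_still + dt = 12.41 + (0.097)
t_corrected = 12.507 s

12.507 s


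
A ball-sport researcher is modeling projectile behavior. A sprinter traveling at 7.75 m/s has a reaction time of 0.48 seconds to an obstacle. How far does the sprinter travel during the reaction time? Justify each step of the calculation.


d = v * t
d = 7.75 * 0.48
d = 3.72 m

3.72 m


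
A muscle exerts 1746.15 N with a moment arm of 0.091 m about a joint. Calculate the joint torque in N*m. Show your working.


tau = F * d
tau = 1746.15 * 0.091
tau = 158.8997 N*m

158.8997 N*m


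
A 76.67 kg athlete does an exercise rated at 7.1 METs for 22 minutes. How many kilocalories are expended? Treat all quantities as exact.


kcal = MET * mass * time_hr
Convert time: 22 min = 0.3667 hr
kcal = 7.1 * 76.67 * 0.3667
kcal = 199.5976 kcal

199.5976 kcal


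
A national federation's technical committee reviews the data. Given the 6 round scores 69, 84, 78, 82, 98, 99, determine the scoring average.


Average = sum / n
Sum = 510
Average = 510 / 6 = 85

85


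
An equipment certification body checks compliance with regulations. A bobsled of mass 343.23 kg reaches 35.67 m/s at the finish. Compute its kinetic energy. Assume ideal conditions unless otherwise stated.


KE = 0.5 * m * v^2
KE = 0.5 * 343.23 * 35.67^2
KE = 0.5 * 343.23 * 1272.3489 = 218354.1565 J

218354.1565 J


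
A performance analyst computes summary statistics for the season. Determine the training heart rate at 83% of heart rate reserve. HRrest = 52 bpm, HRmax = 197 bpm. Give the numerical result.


Target = HRrest + pct*(HRmax - HRrest)
Heart rate reserve = HRmax - HRrest = 197 - 52 = 145 bpm
Fraction = 83% = 0.83
Target = 52 + 0.83 * 145
Target = 52 + 120.35 = 172.35 bpm

172.35 bpm


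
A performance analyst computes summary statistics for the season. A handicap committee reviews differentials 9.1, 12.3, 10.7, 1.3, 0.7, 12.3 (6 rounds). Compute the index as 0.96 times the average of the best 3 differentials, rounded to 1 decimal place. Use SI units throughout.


All differentials: 9.1, 12.3, 10.7, 1.3, 0.7, 12.3
Sorted: 0.7, 1.3, 9.1, 10.7, 12.3, 12.3
Best 3: 0.7, 1.3, 9.1
Average of best = 11.1 / 3 = 3.7
Raw index = 3.7 * 0.96 = 3.552
Handicap index = round(3.552, 1) = 3.6

3.6


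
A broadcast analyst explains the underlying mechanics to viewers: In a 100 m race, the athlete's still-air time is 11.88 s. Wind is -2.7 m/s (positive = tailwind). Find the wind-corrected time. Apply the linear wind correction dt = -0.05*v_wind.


dt = -0.05 * v_wind = -0.05 * -2.7 = 0.135 s
t_corrected = t_still + dt = 11.88 + (0.135)
t_corrected = 12.015 s

12.015 s


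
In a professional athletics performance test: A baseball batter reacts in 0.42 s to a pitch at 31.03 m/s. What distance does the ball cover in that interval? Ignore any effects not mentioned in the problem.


d = v * t
d = 31.03 * 0.42
d = 13.0326 m

13.0326 m


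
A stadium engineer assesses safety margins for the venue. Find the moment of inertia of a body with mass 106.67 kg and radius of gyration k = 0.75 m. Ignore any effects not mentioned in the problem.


I = m * k^2
I = 106.67 * 0.75^2
I = 106.67 * 0.5625 = 60.0019 kg*m^2

60.0019 kg*m^2


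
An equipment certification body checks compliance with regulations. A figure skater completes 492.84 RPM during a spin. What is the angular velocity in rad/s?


omega = RPM * 2 * pi / 60
omega = 492.84 * 2 * 3.14159 / 60
omega = 3096.605 / 60 = 51.6101 rad/s

51.6101 rad/s


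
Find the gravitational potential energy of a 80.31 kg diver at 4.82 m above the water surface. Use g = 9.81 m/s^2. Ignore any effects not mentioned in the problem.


PE = m * g * h
PE = 80.31 * 9.81 * 4.82
PE = 787.8411 * 4.82 = 3797.3941 J

3797.3941 J


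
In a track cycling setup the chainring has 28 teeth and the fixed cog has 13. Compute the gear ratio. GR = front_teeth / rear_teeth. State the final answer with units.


GR = front_teeth / rear_teeth
GR = 28 / 13
GR = 2.1538

2.1538


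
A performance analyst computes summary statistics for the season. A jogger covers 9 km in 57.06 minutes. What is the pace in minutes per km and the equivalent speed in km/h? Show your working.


Pace = time / distance = 57.06 min / 9 km = 6.34 min/km
Speed = distance / time_in_hours = 9 / 0.951 hr
Speed = 9.4637 km/h

6.34 min/km, 9.4637 km/h


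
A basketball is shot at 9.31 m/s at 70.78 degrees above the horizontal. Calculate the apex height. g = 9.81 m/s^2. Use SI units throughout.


H = (v*sin(theta))^2 / (2*g)
vy = v*sin(theta) = 9.31 * sin(70.78 deg) = 8.7911 m/s
H = vy^2 / (2*g) = 77.283 / (2*9.81)
H = 77.283 / 19.62 = 3.939 m

3.939 m


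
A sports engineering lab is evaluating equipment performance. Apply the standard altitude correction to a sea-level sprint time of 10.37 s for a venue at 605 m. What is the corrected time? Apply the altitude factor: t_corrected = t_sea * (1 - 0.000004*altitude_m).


Correction factor = 1 - 0.000004 * 605 = 0.99758
t_corrected = t_sea * factor = 10.37 * 0.99758
t_corrected = 10.3449 s

10.3449 s


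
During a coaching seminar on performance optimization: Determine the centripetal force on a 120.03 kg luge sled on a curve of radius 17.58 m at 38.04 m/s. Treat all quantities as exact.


Fc = m * v^2 / r
v^2 = 38.04^2 = 1447.0416
Fc = 120.03 * 1447.0416 / 17.58
Fc = 173688.4032 / 17.58 = 9879.8864 N

9879.8864 N


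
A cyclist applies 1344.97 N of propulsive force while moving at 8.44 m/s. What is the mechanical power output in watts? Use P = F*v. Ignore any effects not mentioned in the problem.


P = F * v
P = 1344.97 * 8.44
P = 11351.5468 W

11351.5468 W


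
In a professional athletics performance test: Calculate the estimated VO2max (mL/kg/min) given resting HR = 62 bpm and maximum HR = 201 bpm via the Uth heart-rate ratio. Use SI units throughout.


VO2max = 15.3 * HRmax / HRrest
VO2max = 15.3 * 201 / 62
VO2max = 3075.3 / 62 = 49.6016 mL/kg/min

49.6016 mL/kg/min


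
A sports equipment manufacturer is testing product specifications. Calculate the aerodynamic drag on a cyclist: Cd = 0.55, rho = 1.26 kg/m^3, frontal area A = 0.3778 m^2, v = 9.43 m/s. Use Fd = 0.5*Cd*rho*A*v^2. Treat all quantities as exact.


Fd = 0.5 * Cd * rho * A * v^2
Fd = 0.5 * 0.55 * 1.26 * 0.3778 * 9.43^2
v^2 = 88.9249
Fd = 0.5 * 0.55 * 1.26 * 0.3778 * 88.9249 = 11.641 N

11.641 N


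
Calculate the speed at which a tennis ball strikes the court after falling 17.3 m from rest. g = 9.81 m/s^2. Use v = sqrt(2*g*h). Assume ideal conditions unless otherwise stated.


v = sqrt(2 * g * h)
v = sqrt(2 * 9.81 * 17.3)
v = sqrt(339.426) = 18.4235 m/s

18.4235 m/s


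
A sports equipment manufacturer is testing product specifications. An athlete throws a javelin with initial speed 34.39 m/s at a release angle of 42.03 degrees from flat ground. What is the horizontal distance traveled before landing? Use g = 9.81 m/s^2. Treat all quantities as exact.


R = v^2 * sin(2*theta) / g
Convert angle to radians: theta = 42.03 deg = 0.7336 rad
sin(2*theta) = sin(1.4671) = 0.9946
R = 34.39^2 * 0.9946 / 9.81
R = 1182.6721 * 0.9946 / 9.81 = 119.9105 m

119.9105 m


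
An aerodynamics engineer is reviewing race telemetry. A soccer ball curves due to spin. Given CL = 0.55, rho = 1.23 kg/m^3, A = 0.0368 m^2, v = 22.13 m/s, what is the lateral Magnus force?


FM = 0.5 * CL * rho * A * v^2
FM = 0.5 * 0.55 * 1.23 * 0.0368 * 22.13^2
v^2 = 489.7369
FM = 0.5 * 0.55 * 1.23 * 0.0368 * 489.7369 = 6.096 N

6.096 N


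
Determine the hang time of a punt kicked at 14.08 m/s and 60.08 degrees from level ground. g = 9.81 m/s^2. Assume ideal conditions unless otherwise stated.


T = 2*v*sin(theta)/g
sin(theta) = sin(60.08 deg) = 0.8667
T = 2*14.08*0.8667 / 9.81
T = 24.4069 / 9.81 = 2.488 s

2.488 s


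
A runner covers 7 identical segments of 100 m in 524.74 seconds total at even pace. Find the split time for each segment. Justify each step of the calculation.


Split time = total_time / n_laps = 524.74 / 7
Split time = 74.9629 s per lap

74.9629 s


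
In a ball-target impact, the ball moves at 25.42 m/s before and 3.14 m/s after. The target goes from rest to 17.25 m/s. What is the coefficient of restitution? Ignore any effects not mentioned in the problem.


e = (v2_after - v1_after) / (v1_before - v2_before)
Numerator = 17.25 - 3.14 = 14.11
Denominator = 25.42 - 0 = 25.42
e = 14.11 / 25.42 = 0.5551

0.5551


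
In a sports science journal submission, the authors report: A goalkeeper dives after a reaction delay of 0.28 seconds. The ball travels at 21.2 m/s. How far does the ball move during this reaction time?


d = v * t
d = 21.2 * 0.28
d = 5.936 m

5.936 m


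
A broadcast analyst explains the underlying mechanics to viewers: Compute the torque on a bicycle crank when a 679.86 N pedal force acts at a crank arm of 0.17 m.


tau = F * d
tau = 679.86 * 0.17
tau = 115.5762 N*m

115.5762 N*m


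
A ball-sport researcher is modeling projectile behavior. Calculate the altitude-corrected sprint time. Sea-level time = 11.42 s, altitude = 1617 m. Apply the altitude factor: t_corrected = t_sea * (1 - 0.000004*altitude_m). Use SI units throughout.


Correction factor = 1 - 0.000004 * 1617 = 0.993532
t_corrected = t_sea * factor = 11.42 * 0.993532
t_corrected = 11.3461 s

11.3461 s


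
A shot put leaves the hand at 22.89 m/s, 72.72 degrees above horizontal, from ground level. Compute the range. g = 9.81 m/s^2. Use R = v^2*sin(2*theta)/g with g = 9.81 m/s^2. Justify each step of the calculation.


R = v^2 * sin(2*theta) / g
Convert angle to radians: theta = 72.72 deg = 1.2692 rad
sin(2*theta) = sin(2.5384) = 0.5673
R = 22.89^2 * 0.5673 / 9.81
R = 523.9521 * 0.5673 / 9.81 = 30.2978 m

30.2978 m


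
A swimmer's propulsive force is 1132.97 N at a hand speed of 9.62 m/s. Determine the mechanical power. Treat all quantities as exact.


P = F * v
P = 1132.97 * 9.62
P = 10899.1714 W

10899.1714 W


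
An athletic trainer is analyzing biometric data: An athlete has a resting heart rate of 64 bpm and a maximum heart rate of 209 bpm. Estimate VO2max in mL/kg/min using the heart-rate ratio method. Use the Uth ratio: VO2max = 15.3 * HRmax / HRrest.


VO2max = 15.3 * HRmax / HRrest
VO2max = 15.3 * 209 / 64
VO2max = 3197.7 / 64 = 49.9641 mL/kg/min

49.9641 mL/kg/min


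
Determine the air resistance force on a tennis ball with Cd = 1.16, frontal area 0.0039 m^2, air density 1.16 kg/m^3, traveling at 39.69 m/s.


Fd = 0.5 * Cd * rho * A * v^2
Fd = 0.5 * 1.16 * 1.16 * 0.0039 * 39.69^2
v^2 = 1575.2961
Fd = 0.5 * 1.16 * 1.16 * 0.0039 * 1575.2961 = 4.1335 N

4.1335 N


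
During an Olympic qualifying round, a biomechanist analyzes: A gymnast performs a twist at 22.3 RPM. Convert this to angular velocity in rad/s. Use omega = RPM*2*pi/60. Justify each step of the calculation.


omega = RPM * 2 * pi / 60
omega = 22.3 * 2 * 3.14159 / 60
omega = 140.115 / 60 = 2.3353 rad/s

2.3353 rad/s


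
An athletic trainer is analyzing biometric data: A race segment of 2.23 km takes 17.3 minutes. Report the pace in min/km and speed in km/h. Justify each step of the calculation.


Pace = time / distance = 17.3 min / 2.23 km = 7.7578 min/km
Speed = distance / time_in_hours = 2.23 / 0.2883 hr
Speed = 7.7341 km/h

7.7578 min/km, 7.7341 km/h


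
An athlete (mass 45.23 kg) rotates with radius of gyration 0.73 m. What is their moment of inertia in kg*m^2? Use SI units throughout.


I = m * k^2
I = 45.23 * 0.73^2
I = 45.23 * 0.5329 = 24.1031 kg*m^2

24.1031 kg*m^2


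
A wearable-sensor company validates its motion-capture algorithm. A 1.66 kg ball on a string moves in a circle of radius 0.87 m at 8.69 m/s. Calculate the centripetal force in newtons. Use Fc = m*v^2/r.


Fc = m * v^2 / r
v^2 = 8.69^2 = 75.5161
Fc = 1.66 * 75.5161 / 0.87
Fc = 125.3567 / 0.87 = 144.0882 N

144.0882 N


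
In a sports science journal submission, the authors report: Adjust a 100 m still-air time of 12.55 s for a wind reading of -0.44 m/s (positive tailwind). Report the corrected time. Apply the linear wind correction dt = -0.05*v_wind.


dt = -0.05 * v_wind = -0.05 * -0.44 = 0.022 s
t_corrected = t_still + dt = 12.55 + (0.022)
t_corrected = 12.572 s

12.572 s


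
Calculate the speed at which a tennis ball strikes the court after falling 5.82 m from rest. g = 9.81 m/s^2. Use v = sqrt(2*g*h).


v = sqrt(2 * g * h)
v = sqrt(2 * 9.81 * 5.82)
v = sqrt(114.1884) = 10.6859 m/s

10.6859 m/s


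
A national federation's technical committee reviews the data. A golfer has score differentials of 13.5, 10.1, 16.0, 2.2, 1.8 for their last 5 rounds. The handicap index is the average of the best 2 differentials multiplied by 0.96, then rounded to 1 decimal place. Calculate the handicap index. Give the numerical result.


All differentials: 13.5, 10.1, 16.0, 2.2, 1.8
Sorted: 1.8, 2.2, 10.1, 13.5, 16.0
Best 2: 1.8, 2.2
Average of best = 4 / 2 = 2
Raw index = 2 * 0.96 = 1.92
Handicap index = round(1.92, 1) = 1.9

1.9


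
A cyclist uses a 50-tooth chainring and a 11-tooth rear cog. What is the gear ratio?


GR = front_teeth / rear_teeth
GR = 50 / 11
GR = 4.5455

4.5455


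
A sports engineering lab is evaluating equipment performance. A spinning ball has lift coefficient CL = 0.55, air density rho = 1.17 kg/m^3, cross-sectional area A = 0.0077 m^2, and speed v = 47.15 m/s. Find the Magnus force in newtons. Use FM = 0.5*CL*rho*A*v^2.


FM = 0.5 * CL * rho * A * v^2
FM = 0.5 * 0.55 * 1.17 * 0.0077 * 47.15^2
v^2 = 2223.1225
FM = 0.5 * 0.55 * 1.17 * 0.0077 * 2223.1225 = 5.5077 N

5.5077 N


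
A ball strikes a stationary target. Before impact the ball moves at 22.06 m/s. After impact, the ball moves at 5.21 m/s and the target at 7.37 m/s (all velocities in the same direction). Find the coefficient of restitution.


e = (v2_after - v1_after) / (v1_before - v2_before)
Numerator = 7.37 - 5.21 = 2.16
Denominator = 22.06 - 0 = 22.06
e = 2.16 / 22.06 = 0.0979

0.0979


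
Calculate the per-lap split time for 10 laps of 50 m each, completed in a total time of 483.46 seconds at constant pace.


Split time = total_time / n_laps = 483.46 / 10
Split time = 48.346 s per lap

48.346 s


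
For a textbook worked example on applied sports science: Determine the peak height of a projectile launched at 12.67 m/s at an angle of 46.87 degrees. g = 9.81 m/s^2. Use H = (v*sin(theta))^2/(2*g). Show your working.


H = (v*sin(theta))^2 / (2*g)
vy = v*sin(theta) = 12.67 * sin(46.87 deg) = 9.2466 m/s
H = vy^2 / (2*g) = 85.5 / (2*9.81)
H = 85.5 / 19.62 = 4.3578 m

4.3578 m


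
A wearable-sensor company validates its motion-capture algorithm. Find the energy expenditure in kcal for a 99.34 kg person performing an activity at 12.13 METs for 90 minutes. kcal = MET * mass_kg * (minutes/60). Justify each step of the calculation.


kcal = MET * mass * time_hr
Convert time: 90 min = 1.5 hr
kcal = 12.13 * 99.34 * 1.5
kcal = 1807.4913 kcal

1807.4913 kcal


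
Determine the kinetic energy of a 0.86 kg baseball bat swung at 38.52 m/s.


KE = 0.5 * m * v^2
KE = 0.5 * 0.86 * 38.52^2
KE = 0.5 * 0.86 * 1483.7904 = 638.0299 J

638.0299 J


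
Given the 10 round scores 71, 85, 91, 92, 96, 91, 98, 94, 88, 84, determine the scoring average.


Average = sum / n
Sum = 890
Average = 890 / 10 = 89

89


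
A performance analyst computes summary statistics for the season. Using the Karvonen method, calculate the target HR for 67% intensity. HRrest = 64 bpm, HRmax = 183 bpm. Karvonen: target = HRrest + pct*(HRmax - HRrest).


Target = HRrest + pct*(HRmax - HRrest)
Heart rate reserve = HRmax - HRrest = 183 - 64 = 119 bpm
Fraction = 67% = 0.67
Target = 64 + 0.67 * 119
Target = 64 + 79.73 = 143.73 bpm

143.73 bpm


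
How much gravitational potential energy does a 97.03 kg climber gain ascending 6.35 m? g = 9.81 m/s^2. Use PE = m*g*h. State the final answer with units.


PE = m * g * h
PE = 97.03 * 9.81 * 6.35
PE = 951.8643 * 6.35 = 6044.3383 J

6044.3383 J


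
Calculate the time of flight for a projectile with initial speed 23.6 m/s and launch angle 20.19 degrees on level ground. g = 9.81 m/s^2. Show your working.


T = 2*v*sin(theta)/g
sin(theta) = sin(20.19 deg) = 0.3451
T = 2*23.6*0.3451 / 9.81
T = 16.2903 / 9.81 = 1.6606 s

1.6606 s


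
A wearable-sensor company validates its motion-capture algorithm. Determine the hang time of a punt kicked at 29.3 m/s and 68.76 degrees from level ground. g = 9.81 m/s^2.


T = 2*v*sin(theta)/g
sin(theta) = sin(68.76 deg) = 0.9321
T = 2*29.3*0.9321 / 9.81
T = 54.6194 / 9.81 = 5.5677 s

5.5677 s


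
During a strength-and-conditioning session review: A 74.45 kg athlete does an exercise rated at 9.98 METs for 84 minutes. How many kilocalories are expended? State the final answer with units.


kcal = MET * mass * time_hr
Convert time: 84 min = 1.4 hr
kcal = 9.98 * 74.45 * 1.4
kcal = 1040.2154 kcal

1040.2154 kcal


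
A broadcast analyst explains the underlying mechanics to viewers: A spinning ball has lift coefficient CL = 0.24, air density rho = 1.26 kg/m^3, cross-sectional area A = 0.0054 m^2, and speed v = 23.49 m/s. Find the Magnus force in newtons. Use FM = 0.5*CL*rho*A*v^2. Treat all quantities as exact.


FM = 0.5 * CL * rho * A * v^2
FM = 0.5 * 0.24 * 1.26 * 0.0054 * 23.49^2
v^2 = 551.7801
FM = 0.5 * 0.24 * 1.26 * 0.0054 * 551.7801 = 0.4505 N

0.4505 N


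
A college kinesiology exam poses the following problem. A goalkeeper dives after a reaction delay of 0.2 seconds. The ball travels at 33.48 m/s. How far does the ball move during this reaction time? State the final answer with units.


d = v * t
d = 33.48 * 0.2
d = 6.696 m

6.696 m


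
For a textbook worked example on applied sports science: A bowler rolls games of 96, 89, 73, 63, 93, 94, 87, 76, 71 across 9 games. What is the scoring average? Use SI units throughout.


Average = sum / n
Sum = 742
Average = 742 / 9 = 82.4444

82.4444


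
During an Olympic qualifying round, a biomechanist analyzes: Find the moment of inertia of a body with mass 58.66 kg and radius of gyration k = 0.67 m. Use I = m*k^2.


I = m * k^2
I = 58.66 * 0.67^2
I = 58.66 * 0.4489 = 26.3325 kg*m^2

26.3325 kg*m^2


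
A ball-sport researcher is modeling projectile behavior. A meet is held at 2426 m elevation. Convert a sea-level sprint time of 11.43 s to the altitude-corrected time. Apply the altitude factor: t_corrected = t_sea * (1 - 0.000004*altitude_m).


Correction factor = 1 - 0.000004 * 2426 = 0.990296
t_corrected = t_sea * factor = 11.43 * 0.990296
t_corrected = 11.3191 s

11.3191 s


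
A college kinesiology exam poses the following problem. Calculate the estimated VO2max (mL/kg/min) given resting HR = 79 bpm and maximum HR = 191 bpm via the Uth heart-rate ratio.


VO2max = 15.3 * HRmax / HRrest
VO2max = 15.3 * 191 / 79
VO2max = 2922.3 / 79 = 36.9911 mL/kg/min

36.9911 mL/kg/min


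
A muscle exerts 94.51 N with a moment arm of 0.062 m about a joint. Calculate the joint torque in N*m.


tau = F * d
tau = 94.51 * 0.062
tau = 5.8596 N*m

5.8596 N*m


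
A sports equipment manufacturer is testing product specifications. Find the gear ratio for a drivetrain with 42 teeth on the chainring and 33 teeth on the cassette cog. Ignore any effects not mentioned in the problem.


GR = front_teeth / rear_teeth
GR = 42 / 33
GR = 1.2727

1.2727


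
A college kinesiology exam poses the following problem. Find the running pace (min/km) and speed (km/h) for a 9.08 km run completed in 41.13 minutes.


Pace = time / distance = 41.13 min / 9.08 km = 4.5297 min/km
Speed = distance / time_in_hours = 9.08 / 0.6855 hr
Speed = 13.2458 km/h

4.5297 min/km, 13.2458 km/h


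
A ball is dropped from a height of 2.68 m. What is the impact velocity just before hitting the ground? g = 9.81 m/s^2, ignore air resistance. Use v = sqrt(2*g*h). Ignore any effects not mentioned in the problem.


v = sqrt(2 * g * h)
v = sqrt(2 * 9.81 * 2.68)
v = sqrt(52.5816) = 7.2513 m/s

7.2513 m/s


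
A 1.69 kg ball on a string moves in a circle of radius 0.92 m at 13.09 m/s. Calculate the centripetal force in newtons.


Fc = m * v^2 / r
v^2 = 13.09^2 = 171.3481
Fc = 1.69 * 171.3481 / 0.92
Fc = 289.5783 / 0.92 = 314.759 N

314.759 N


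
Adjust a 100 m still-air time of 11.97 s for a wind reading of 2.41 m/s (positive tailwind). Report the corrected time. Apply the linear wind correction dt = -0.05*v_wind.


dt = -0.05 * v_wind = -0.05 * 2.41 = -0.1205 s
t_corrected = t_still + dt = 11.97 + (-0.1205)
t_corrected = 11.8495 s

11.8495 s


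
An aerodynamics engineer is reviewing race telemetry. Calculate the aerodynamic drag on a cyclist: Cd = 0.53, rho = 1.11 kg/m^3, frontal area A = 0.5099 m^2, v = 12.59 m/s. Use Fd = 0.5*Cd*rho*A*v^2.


Fd = 0.5 * Cd * rho * A * v^2
Fd = 0.5 * 0.53 * 1.11 * 0.5099 * 12.59^2
v^2 = 158.5081
Fd = 0.5 * 0.53 * 1.11 * 0.5099 * 158.5081 = 23.7742 N

23.7742 N


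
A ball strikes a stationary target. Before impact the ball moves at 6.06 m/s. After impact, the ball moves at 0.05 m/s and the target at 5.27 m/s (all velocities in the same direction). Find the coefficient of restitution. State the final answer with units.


e = (v2_after - v1_after) / (v1_before - v2_before)
Numerator = 5.27 - 0.05 = 5.22
Denominator = 6.06 - 0 = 6.06
e = 5.22 / 6.06 = 0.8614

0.8614


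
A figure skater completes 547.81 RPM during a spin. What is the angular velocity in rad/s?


omega = RPM * 2 * pi / 60
omega = 547.81 * 2 * 3.14159 / 60
omega = 3441.9917 / 60 = 57.3665 rad/s

57.3665 rad/s


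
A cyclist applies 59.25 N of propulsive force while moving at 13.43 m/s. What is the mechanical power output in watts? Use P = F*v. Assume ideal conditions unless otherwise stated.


P = F * v
P = 59.25 * 13.43
P = 795.7275 W

795.7275 W


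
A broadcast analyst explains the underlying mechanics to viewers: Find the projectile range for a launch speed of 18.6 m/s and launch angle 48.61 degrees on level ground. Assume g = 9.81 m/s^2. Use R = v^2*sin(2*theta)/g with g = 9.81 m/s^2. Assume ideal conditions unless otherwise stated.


R = v^2 * sin(2*theta) / g
Convert angle to radians: theta = 48.61 deg = 0.8484 rad
sin(2*theta) = sin(1.6968) = 0.9921
R = 18.6^2 * 0.9921 / 9.81
R = 345.96 * 0.9921 / 9.81 = 34.9864 m

34.9864 m


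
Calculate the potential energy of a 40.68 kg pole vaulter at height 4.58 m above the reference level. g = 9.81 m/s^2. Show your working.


PE = m * g * h
PE = 40.68 * 9.81 * 4.58
PE = 399.0708 * 4.58 = 1827.7443 J

1827.7443 J


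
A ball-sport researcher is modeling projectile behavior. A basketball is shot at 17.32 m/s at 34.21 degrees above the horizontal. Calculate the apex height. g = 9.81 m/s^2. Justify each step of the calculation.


H = (v*sin(theta))^2 / (2*g)
vy = v*sin(theta) = 17.32 * sin(34.21 deg) = 9.7378 m/s
H = vy^2 / (2*g) = 94.8244 / (2*9.81)
H = 94.8244 / 19.62 = 4.833 m

4.833 m


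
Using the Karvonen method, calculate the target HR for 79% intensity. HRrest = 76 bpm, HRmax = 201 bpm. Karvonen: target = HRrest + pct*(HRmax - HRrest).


Target = HRrest + pct*(HRmax - HRrest)
Heart rate reserve = HRmax - HRrest = 201 - 76 = 125 bpm
Fraction = 79% = 0.79
Target = 76 + 0.79 * 125
Target = 76 + 98.75 = 174.75 bpm

174.75 bpm


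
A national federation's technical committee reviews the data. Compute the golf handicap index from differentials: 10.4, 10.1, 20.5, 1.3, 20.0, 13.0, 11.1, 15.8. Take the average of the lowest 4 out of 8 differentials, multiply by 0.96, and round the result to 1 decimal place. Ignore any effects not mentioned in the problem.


All differentials: 10.4, 10.1, 20.5, 1.3, 20.0, 13.0, 11.1, 15.8
Sorted: 1.3, 10.1, 10.4, 11.1, 13.0, 15.8, 20.0, 20.5
Best 4: 1.3, 10.1, 10.4, 11.1
Average of best = 32.9 / 4 = 8.225
Raw index = 8.225 * 0.96 = 7.896
Handicap index = round(7.896, 1) = 7.9

7.9


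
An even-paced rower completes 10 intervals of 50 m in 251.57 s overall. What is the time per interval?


Split time = total_time / n_laps = 251.57 / 10
Split time = 25.157 s per lap

25.157 s


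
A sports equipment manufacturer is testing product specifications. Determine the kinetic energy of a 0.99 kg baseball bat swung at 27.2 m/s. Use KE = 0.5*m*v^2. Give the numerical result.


KE = 0.5 * m * v^2
KE = 0.5 * 0.99 * 27.2^2
KE = 0.5 * 0.99 * 739.84 = 366.2208 J

366.2208 J


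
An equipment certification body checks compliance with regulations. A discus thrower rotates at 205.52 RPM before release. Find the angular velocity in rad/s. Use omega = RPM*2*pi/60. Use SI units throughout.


omega = RPM * 2 * pi / 60
omega = 205.52 * 2 * 3.14159 / 60
omega = 1291.3202 / 60 = 21.522 rad/s

21.522 rad/s


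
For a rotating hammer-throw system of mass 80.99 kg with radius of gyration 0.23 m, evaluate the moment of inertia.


I = m * k^2
I = 80.99 * 0.23^2
I = 80.99 * 0.0529 = 4.2844 kg*m^2

4.2844 kg*m^2


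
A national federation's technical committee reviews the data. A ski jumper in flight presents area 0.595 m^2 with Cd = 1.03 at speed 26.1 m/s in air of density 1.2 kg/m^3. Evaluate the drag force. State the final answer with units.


Fd = 0.5 * Cd * rho * A * v^2
Fd = 0.5 * 1.03 * 1.2 * 0.595 * 26.1^2
v^2 = 681.21
Fd = 0.5 * 1.03 * 1.2 * 0.595 * 681.21 = 250.4877 N

250.4877 N


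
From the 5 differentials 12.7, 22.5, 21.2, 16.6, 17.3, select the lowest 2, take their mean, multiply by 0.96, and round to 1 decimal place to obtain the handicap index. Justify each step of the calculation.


All differentials: 12.7, 22.5, 21.2, 16.6, 17.3
Sorted: 12.7, 16.6, 17.3, 21.2, 22.5
Best 2: 12.7, 16.6
Average of best = 29.3 / 2 = 14.65
Raw index = 14.65 * 0.96 = 14.064
Handicap index = round(14.064, 1) = 14.1

14.1


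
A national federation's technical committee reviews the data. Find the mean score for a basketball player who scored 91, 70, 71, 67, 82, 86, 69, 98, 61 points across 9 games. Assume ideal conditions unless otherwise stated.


Average = sum / n
Sum = 695
Average = 695 / 9 = 77.2222

77.2222


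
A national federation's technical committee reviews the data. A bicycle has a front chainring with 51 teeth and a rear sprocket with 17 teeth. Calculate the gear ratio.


GR = front_teeth / rear_teeth
GR = 51 / 17
GR = 3

3


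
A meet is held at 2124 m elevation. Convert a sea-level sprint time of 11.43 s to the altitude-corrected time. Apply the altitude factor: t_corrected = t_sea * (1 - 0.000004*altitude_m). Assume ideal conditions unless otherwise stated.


Correction factor = 1 - 0.000004 * 2124 = 0.991504
t_corrected = t_sea * factor = 11.43 * 0.991504
t_corrected = 11.3329 s

11.3329 s
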